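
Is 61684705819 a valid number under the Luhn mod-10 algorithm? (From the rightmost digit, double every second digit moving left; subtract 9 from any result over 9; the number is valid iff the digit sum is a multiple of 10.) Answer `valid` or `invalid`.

valid

From the right, keep odd positions and double even positions (subtract 9 from any doubled value over 9):
  doubled (positions 2,4,...): 2 1 5 7 2 → sum 17
  kept (positions 1,3,...): 9 8 0 4 6 6 → sum 33
Total = 50.
50 mod 10 = 0, so the number is valid.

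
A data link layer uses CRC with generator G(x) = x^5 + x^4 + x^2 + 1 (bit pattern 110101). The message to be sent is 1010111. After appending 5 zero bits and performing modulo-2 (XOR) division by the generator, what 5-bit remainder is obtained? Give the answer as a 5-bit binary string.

10110

Append 5 zeros: 101011100000. Divide by 110101 (XOR where the leading bit is 1):
  pos 0: 101011 XOR 110101 = 011110
  pos 1: 111101 XOR 110101 = 001000
  pos 3: 100000 XOR 110101 = 010101
  pos 4: 101010 XOR 110101 = 011111
  pos 5: 111110 XOR 110101 = 001011
Remainder (last 5 bits) = 10110. This is the CRC / FCS.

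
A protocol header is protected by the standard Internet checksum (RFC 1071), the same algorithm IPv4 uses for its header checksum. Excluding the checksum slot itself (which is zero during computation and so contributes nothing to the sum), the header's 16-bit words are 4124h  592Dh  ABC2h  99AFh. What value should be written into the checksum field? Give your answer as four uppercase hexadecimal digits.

203C

One's-complement addition (fold any carry out of bit 15 back into bit 0):
  0x4124 + 0x592D = 0x09A51
  0x9A51 + 0xABC2 = 0x14613 → wrap carry → 0x4614
  0x4614 + 0x99AF = 0x0DFC3
One's-complement sum = 0xDFC3.
Checksum = ~0xDFC3 & 0xFFFF = 0x203C.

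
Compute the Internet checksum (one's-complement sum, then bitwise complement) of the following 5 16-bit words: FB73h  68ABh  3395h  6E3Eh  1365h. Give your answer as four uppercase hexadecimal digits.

E6A7

One's-complement addition (fold any carry out of bit 15 back into bit 0):
  0xFB73 + 0x68AB = 0x1641E → wrap carry → 0x641F
  0x641F + 0x3395 = 0x097B4
  0x97B4 + 0x6E3E = 0x105F2 → wrap carry → 0x05F3
  0x05F3 + 0x1365 = 0x01958
One's-complement sum = 0x1958.
Checksum = ~0x1958 & 0xFFFF = 0xE6A7.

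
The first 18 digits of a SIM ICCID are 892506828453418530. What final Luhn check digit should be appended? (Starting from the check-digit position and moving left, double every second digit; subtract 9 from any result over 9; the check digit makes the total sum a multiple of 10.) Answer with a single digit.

Partial digits right→left: 0 3 5 8 1 4 3 5 4 8 2 8 6 0 5 2 9 8
Double every second digit counting from the check-digit position (so the 1st, 3rd, 5th, ... of the partial from the right).
  doubled (with −9 where >9): 0 1 2 6 8 4 3 1 9 → sum 34
  kept as-is: 3 8 4 5 8 8 0 2 8 → sum 46
Total = 34 + 46 = 80.
Check digit = (10 − (80 mod 10)) mod 10 = 0.

0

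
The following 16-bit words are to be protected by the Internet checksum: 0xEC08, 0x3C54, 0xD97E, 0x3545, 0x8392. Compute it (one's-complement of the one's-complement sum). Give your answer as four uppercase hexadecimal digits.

One's-complement addition (fold any carry out of bit 15 back into bit 0):
  0xEC08 + 0x3C54 = 0x1285C → wrap carry → 0x285D
  0x285D + 0xD97E = 0x101DB → wrap carry → 0x01DC
  0x01DC + 0x3545 = 0x03721
  0x3721 + 0x8392 = 0x0BAB3
One's-complement sum = 0xBAB3.
Checksum = ~0xBAB3 & 0xFFFF = 0x454C.

454C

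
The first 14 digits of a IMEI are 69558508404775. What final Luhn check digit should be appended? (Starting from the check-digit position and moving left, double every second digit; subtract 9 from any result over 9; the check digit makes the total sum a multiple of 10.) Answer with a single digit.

Partial digits right→left: 5 7 7 4 0 4 8 0 5 8 5 5 9 6
Double every second digit counting from the check-digit position (so the 1st, 3rd, 5th, ... of the partial from the right).
  doubled (with −9 where >9): 1 5 0 7 1 1 9 → sum 24
  kept as-is: 7 4 4 0 8 5 6 → sum 34
Total = 24 + 34 = 58.
Check digit = (10 − (58 mod 10)) mod 10 = 2.

2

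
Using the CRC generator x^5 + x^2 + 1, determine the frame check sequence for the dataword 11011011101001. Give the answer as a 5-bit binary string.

Append 5 zeros: 1101101110100100000. Divide by 100101 (XOR where the leading bit is 1):
  pos 0: 110110 XOR 100101 = 010011
  pos 1: 100111 XOR 100101 = 000010
  pos 5: 101101 XOR 100101 = 001000
  pos 7: 100000 XOR 100101 = 000101
  pos 10: 101100 XOR 100101 = 001001
  pos 12: 100100 XOR 100101 = 000001
Remainder (last 5 bits) = 00010. This is the CRC / FCS.

00010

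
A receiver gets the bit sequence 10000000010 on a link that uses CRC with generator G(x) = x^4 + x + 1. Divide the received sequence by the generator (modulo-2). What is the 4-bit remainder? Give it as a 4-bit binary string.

0101

Modulo-2 division of 10000000010 by 10011:
  pos 0: 10000 XOR 10011 = 00011
  pos 3: 11000 XOR 10011 = 01011
  pos 4: 10110 XOR 10011 = 00101
  pos 6: 10110 XOR 10011 = 00101
Remainder = 0101 (nonzero — an error is detected).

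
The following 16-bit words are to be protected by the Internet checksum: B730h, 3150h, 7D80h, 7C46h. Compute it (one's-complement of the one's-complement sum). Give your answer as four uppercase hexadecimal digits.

One's-complement addition (fold any carry out of bit 15 back into bit 0):
  0xB730 + 0x3150 = 0x0E880
  0xE880 + 0x7D80 = 0x16600 → wrap carry → 0x6601
  0x6601 + 0x7C46 = 0x0E247
One's-complement sum = 0xE247.
Checksum = ~0xE247 & 0xFFFF = 0x1DB8.

1DB8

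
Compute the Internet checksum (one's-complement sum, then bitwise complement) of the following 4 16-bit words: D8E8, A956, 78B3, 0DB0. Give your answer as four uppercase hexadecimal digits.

One's-complement addition (fold any carry out of bit 15 back into bit 0):
  0xD8E8 + 0xA956 = 0x1823E → wrap carry → 0x823F
  0x823F + 0x78B3 = 0x0FAF2
  0xFAF2 + 0x0DB0 = 0x108A2 → wrap carry → 0x08A3
One's-complement sum = 0x08A3.
Checksum = ~0x08A3 & 0xFFFF = 0xF75C.

F75C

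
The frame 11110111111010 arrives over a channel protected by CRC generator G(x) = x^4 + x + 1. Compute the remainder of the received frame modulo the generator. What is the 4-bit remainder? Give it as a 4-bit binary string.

0110

Modulo-2 division of 11110111111010 by 10011:
  pos 0: 11110 XOR 10011 = 01101
  pos 1: 11011 XOR 10011 = 01000
  pos 2: 10001 XOR 10011 = 00010
  pos 5: 10111 XOR 10011 = 00100
  pos 7: 10010 XOR 10011 = 00001
Remainder = 0110 (nonzero — an error is detected).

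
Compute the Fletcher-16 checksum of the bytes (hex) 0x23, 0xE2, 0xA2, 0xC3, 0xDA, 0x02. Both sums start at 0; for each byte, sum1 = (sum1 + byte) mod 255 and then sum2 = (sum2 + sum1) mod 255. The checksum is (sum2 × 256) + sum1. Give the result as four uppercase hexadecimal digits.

CE49

Running sums (mod 255):
  after byte 0 (0x23): sum1=35, sum2=35
  after byte 1 (0xE2): sum1=6, sum2=41
  after byte 2 (0xA2): sum1=168, sum2=209
  after byte 3 (0xC3): sum1=108, sum2=62
  after byte 4 (0xDA): sum1=71, sum2=133
  after byte 5 (0x02): sum1=73, sum2=206
Checksum = sum2·256 + sum1 = 206·256 + 73 = 52809 = 0xCE49.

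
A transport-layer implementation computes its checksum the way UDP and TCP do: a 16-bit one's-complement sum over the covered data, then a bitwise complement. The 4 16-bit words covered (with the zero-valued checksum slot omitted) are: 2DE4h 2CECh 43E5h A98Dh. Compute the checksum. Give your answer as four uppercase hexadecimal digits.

B7BC

One's-complement addition (fold any carry out of bit 15 back into bit 0):
  0x2DE4 + 0x2CEC = 0x05AD0
  0x5AD0 + 0x43E5 = 0x09EB5
  0x9EB5 + 0xA98D = 0x14842 → wrap carry → 0x4843
One's-complement sum = 0x4843.
Checksum = ~0x4843 & 0xFFFF = 0xB7BC.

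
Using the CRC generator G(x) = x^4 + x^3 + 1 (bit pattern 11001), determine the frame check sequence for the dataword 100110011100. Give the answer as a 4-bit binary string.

Append 4 zeros: 1001100111000000. Divide by 11001 (XOR where the leading bit is 1):
  pos 0: 10011 XOR 11001 = 01010
  pos 1: 10100 XOR 11001 = 01101
  pos 2: 11010 XOR 11001 = 00011
  pos 5: 11111 XOR 11001 = 00110
  pos 7: 11000 XOR 11001 = 00001
  pos 11: 10000 XOR 11001 = 01001
Remainder (last 4 bits) = 1001. This is the CRC / FCS.

1001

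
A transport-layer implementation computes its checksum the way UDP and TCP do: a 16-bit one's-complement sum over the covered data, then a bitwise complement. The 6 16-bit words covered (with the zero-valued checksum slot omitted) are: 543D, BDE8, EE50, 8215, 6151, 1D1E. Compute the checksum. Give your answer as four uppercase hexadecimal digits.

One's-complement addition (fold any carry out of bit 15 back into bit 0):
  0x543D + 0xBDE8 = 0x11225 → wrap carry → 0x1226
  0x1226 + 0xEE50 = 0x10076 → wrap carry → 0x0077
  0x0077 + 0x8215 = 0x0828C
  0x828C + 0x6151 = 0x0E3DD
  0xE3DD + 0x1D1E = 0x100FB → wrap carry → 0x00FC
One's-complement sum = 0x00FC.
Checksum = ~0x00FC & 0xFFFF = 0xFF03.

FF03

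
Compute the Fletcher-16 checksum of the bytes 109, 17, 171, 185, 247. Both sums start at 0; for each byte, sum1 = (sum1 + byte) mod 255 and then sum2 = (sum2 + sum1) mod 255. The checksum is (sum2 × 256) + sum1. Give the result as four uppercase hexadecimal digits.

Running sums (mod 255):
  after byte 0 (109): sum1=109, sum2=109
  after byte 1 (17): sum1=126, sum2=235
  after byte 2 (171): sum1=42, sum2=22
  after byte 3 (185): sum1=227, sum2=249
  after byte 4 (247): sum1=219, sum2=213
Checksum = sum2·256 + sum1 = 213·256 + 219 = 54747 = 0xD5DB.

D5DB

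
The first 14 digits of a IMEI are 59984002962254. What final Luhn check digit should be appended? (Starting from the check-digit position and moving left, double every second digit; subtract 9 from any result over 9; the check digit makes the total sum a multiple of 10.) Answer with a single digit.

Partial digits right→left: 4 5 2 2 6 9 2 0 0 4 8 9 9 5
Double every second digit counting from the check-digit position (so the 1st, 3rd, 5th, ... of the partial from the right).
  doubled (with −9 where >9): 8 4 3 4 0 7 9 → sum 35
  kept as-is: 5 2 9 0 4 9 5 → sum 34
Total = 35 + 34 = 69.
Check digit = (10 − (69 mod 10)) mod 10 = 1.

1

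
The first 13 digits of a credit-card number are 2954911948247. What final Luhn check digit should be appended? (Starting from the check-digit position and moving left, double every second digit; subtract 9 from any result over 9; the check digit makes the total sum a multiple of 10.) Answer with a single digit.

2

Partial digits right→left: 7 4 2 8 4 9 1 1 9 4 5 9 2
Double every second digit counting from the check-digit position (so the 1st, 3rd, 5th, ... of the partial from the right).
  doubled (with −9 where >9): 5 4 8 2 9 1 4 → sum 33
  kept as-is: 4 8 9 1 4 9 → sum 35
Total = 33 + 35 = 68.
Check digit = (10 − (68 mod 10)) mod 10 = 2.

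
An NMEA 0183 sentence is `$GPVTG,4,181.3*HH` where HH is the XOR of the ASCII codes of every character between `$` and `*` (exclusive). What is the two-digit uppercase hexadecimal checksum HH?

XOR the ASCII codes of the payload characters:
  'G' = 0x47 → acc = 0x47
  'P' = 0x50 → acc = 0x17
  'V' = 0x56 → acc = 0x41
  'T' = 0x54 → acc = 0x15
  'G' = 0x47 → acc = 0x52
  ',' = 0x2C → acc = 0x7E
  '4' = 0x34 → acc = 0x4A
  ',' = 0x2C → acc = 0x66
  '1' = 0x31 → acc = 0x57
  '8' = 0x38 → acc = 0x6F
  '1' = 0x31 → acc = 0x5E
  '.' = 0x2E → acc = 0x70
  '3' = 0x33 → acc = 0x43
Checksum = 0x43.

43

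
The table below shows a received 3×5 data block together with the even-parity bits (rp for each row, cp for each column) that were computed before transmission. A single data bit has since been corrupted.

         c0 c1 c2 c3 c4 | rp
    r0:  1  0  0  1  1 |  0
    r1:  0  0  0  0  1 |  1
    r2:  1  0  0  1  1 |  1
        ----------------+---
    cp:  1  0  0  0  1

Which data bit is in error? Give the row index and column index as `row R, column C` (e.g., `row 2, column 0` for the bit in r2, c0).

Recompute each row's even parity and compare to rp:
  r0: data parity 1, sent rp 0 → mismatch
  r1: data parity 1, sent rp 1 → ok
  r2: data parity 1, sent rp 1 → ok
Recompute each column's even parity and compare to cp:
  c0: data parity 0, sent cp 1 → mismatch
  c1: data parity 0, sent cp 0 → ok
  c2: data parity 0, sent cp 0 → ok
  c3: data parity 0, sent cp 0 → ok
  c4: data parity 1, sent cp 1 → ok
Exactly one row (r0) and one column (c0) fail → the flipped bit is at their intersection.

row 0, column 0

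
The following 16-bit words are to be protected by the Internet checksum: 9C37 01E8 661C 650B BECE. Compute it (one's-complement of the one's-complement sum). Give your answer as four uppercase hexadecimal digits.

One's-complement addition (fold any carry out of bit 15 back into bit 0):
  0x9C37 + 0x01E8 = 0x09E1F
  0x9E1F + 0x661C = 0x1043B → wrap carry → 0x043C
  0x043C + 0x650B = 0x06947
  0x6947 + 0xBECE = 0x12815 → wrap carry → 0x2816
One's-complement sum = 0x2816.
Checksum = ~0x2816 & 0xFFFF = 0xD7E9.

D7E9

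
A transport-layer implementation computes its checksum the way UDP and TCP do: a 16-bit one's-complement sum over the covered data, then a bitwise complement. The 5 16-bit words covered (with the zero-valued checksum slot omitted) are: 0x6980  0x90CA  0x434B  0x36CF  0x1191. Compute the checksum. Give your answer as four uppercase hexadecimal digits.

One's-complement addition (fold any carry out of bit 15 back into bit 0):
  0x6980 + 0x90CA = 0x0FA4A
  0xFA4A + 0x434B = 0x13D95 → wrap carry → 0x3D96
  0x3D96 + 0x36CF = 0x07465
  0x7465 + 0x1191 = 0x085F6
One's-complement sum = 0x85F6.
Checksum = ~0x85F6 & 0xFFFF = 0x7A09.

7A09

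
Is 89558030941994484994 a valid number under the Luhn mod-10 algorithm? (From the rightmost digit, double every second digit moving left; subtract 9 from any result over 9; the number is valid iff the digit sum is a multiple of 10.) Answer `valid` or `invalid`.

invalid

From the right, keep odd positions and double even positions (subtract 9 from any doubled value over 9):
  doubled (positions 2,4,...): 9 8 8 9 2 9 6 7 1 7 → sum 66
  kept (positions 1,3,...): 4 9 8 4 9 4 0 0 5 9 → sum 52
Total = 118.
118 mod 10 = 8, so the number is invalid.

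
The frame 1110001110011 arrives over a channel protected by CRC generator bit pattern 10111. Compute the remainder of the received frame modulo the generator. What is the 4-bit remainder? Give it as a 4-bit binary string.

0000

Modulo-2 division of 1110001110011 by 10111:
  pos 0: 11100 XOR 10111 = 01011
  pos 1: 10110 XOR 10111 = 00001
  pos 5: 11110 XOR 10111 = 01001
  pos 6: 10010 XOR 10111 = 00101
  pos 8: 10111 XOR 10111 = 00000
Remainder = 0000 (zero — the frame passes the CRC check).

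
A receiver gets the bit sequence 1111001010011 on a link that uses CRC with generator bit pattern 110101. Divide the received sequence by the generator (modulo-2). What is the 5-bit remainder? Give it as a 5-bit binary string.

00000

Modulo-2 division of 1111001010011 by 110101:
  pos 0: 111100 XOR 110101 = 001001
  pos 2: 100110 XOR 110101 = 010011
  pos 3: 100111 XOR 110101 = 010010
  pos 4: 100100 XOR 110101 = 010001
  pos 5: 100010 XOR 110101 = 010111
  pos 6: 101111 XOR 110101 = 011010
  pos 7: 110101 XOR 110101 = 000000
Remainder = 00000 (zero — the frame passes the CRC check).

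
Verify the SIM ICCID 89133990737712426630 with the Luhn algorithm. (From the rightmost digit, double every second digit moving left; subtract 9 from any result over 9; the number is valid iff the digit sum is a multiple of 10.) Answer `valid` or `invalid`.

invalid

From the right, keep odd positions and double even positions (subtract 9 from any doubled value over 9):
  doubled (positions 2,4,...): 6 3 8 2 5 5 9 6 2 7 → sum 53
  kept (positions 1,3,...): 0 6 2 2 7 3 0 9 3 9 → sum 41
Total = 94.
94 mod 10 = 4, so the number is invalid.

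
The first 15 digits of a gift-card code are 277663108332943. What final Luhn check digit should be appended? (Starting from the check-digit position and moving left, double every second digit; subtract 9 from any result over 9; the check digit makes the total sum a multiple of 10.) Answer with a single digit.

3

Partial digits right→left: 3 4 9 2 3 3 8 0 1 3 6 6 7 7 2
Double every second digit counting from the check-digit position (so the 1st, 3rd, 5th, ... of the partial from the right).
  doubled (with −9 where >9): 6 9 6 7 2 3 5 4 → sum 42
  kept as-is: 4 2 3 0 3 6 7 → sum 25
Total = 42 + 25 = 67.
Check digit = (10 − (67 mod 10)) mod 10 = 3.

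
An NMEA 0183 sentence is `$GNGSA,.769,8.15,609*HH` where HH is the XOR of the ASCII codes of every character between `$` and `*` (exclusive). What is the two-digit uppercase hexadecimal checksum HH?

XOR the ASCII codes of the payload characters:
  'G' = 0x47 → acc = 0x47
  'N' = 0x4E → acc = 0x09
  'G' = 0x47 → acc = 0x4E
  'S' = 0x53 → acc = 0x1D
  'A' = 0x41 → acc = 0x5C
  ',' = 0x2C → acc = 0x70
  '.' = 0x2E → acc = 0x5E
  '7' = 0x37 → acc = 0x69
  '6' = 0x36 → acc = 0x5F
  '9' = 0x39 → acc = 0x66
  ',' = 0x2C → acc = 0x4A
  '8' = 0x38 → acc = 0x72
  '.' = 0x2E → acc = 0x5C
  '1' = 0x31 → acc = 0x6D
  '5' = 0x35 → acc = 0x58
  ',' = 0x2C → acc = 0x74
  '6' = 0x36 → acc = 0x42
  '0' = 0x30 → acc = 0x72
  '9' = 0x39 → acc = 0x4B
Checksum = 0x4B.

4B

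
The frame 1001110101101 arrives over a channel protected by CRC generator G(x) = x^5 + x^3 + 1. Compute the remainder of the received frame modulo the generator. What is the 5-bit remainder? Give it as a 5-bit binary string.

Modulo-2 division of 1001110101101 by 101001:
  pos 0: 100111 XOR 101001 = 001110
  pos 2: 111001 XOR 101001 = 010000
  pos 3: 100000 XOR 101001 = 001001
  pos 5: 100111 XOR 101001 = 001110
  pos 7: 111001 XOR 101001 = 010000
Remainder = 10000 (nonzero — an error is detected).

10000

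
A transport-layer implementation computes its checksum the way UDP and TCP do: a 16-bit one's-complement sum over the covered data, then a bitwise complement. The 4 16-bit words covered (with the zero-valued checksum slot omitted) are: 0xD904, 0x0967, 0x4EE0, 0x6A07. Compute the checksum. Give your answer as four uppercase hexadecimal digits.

64AC

One's-complement addition (fold any carry out of bit 15 back into bit 0):
  0xD904 + 0x0967 = 0x0E26B
  0xE26B + 0x4EE0 = 0x1314B → wrap carry → 0x314C
  0x314C + 0x6A07 = 0x09B53
One's-complement sum = 0x9B53.
Checksum = ~0x9B53 & 0xFFFF = 0x64AC.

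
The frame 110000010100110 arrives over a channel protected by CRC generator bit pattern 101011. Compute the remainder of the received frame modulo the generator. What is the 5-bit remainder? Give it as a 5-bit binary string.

00000

Modulo-2 division of 110000010100110 by 101011:
  pos 0: 110000 XOR 101011 = 011011
  pos 1: 110110 XOR 101011 = 011101
  pos 2: 111011 XOR 101011 = 010000
  pos 3: 100000 XOR 101011 = 001011
  pos 5: 101110 XOR 101011 = 000101
  pos 8: 101011 XOR 101011 = 000000
Remainder = 00000 (zero — the frame passes the CRC check).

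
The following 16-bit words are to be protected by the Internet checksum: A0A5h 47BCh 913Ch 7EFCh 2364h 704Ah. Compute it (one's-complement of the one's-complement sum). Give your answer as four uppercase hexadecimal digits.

One's-complement addition (fold any carry out of bit 15 back into bit 0):
  0xA0A5 + 0x47BC = 0x0E861
  0xE861 + 0x913C = 0x1799D → wrap carry → 0x799E
  0x799E + 0x7EFC = 0x0F89A
  0xF89A + 0x2364 = 0x11BFE → wrap carry → 0x1BFF
  0x1BFF + 0x704A = 0x08C49
One's-complement sum = 0x8C49.
Checksum = ~0x8C49 & 0xFFFF = 0x73B6.

73B6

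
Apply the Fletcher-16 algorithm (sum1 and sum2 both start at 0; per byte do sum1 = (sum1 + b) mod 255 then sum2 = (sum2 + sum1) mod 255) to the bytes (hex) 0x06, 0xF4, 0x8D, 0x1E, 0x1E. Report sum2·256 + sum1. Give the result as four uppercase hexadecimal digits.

Running sums (mod 255):
  after byte 0 (0x06): sum1=6, sum2=6
  after byte 1 (0xF4): sum1=250, sum2=1
  after byte 2 (0x8D): sum1=136, sum2=137
  after byte 3 (0x1E): sum1=166, sum2=48
  after byte 4 (0x1E): sum1=196, sum2=244
Checksum = sum2·256 + sum1 = 244·256 + 196 = 62660 = 0xF4C4.

F4C4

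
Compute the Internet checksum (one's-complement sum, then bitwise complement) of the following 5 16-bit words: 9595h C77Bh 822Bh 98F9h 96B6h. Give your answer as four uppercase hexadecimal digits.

One's-complement addition (fold any carry out of bit 15 back into bit 0):
  0x9595 + 0xC77B = 0x15D10 → wrap carry → 0x5D11
  0x5D11 + 0x822B = 0x0DF3C
  0xDF3C + 0x98F9 = 0x17835 → wrap carry → 0x7836
  0x7836 + 0x96B6 = 0x10EEC → wrap carry → 0x0EED
One's-complement sum = 0x0EED.
Checksum = ~0x0EED & 0xFFFF = 0xF112.

F112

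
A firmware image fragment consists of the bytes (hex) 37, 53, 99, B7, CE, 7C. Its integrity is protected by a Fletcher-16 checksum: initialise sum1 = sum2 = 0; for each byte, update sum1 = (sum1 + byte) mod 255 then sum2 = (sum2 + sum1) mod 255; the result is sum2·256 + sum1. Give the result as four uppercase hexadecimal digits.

Running sums (mod 255):
  after byte 0 (37): sum1=55, sum2=55
  after byte 1 (53): sum1=138, sum2=193
  after byte 2 (99): sum1=36, sum2=229
  after byte 3 (B7): sum1=219, sum2=193
  after byte 4 (CE): sum1=170, sum2=108
  after byte 5 (7C): sum1=39, sum2=147
Checksum = sum2·256 + sum1 = 147·256 + 39 = 37671 = 0x9327.

9327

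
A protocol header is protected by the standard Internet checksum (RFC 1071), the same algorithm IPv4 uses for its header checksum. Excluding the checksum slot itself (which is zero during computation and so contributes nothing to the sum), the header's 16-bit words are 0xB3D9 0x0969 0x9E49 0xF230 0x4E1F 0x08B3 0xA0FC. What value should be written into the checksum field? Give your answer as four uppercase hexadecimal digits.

BA73

One's-complement addition (fold any carry out of bit 15 back into bit 0):
  0xB3D9 + 0x0969 = 0x0BD42
  0xBD42 + 0x9E49 = 0x15B8B → wrap carry → 0x5B8C
  0x5B8C + 0xF230 = 0x14DBC → wrap carry → 0x4DBD
  0x4DBD + 0x4E1F = 0x09BDC
  0x9BDC + 0x08B3 = 0x0A48F
  0xA48F + 0xA0FC = 0x1458B → wrap carry → 0x458C
One's-complement sum = 0x458C.
Checksum = ~0x458C & 0xFFFF = 0xBA73.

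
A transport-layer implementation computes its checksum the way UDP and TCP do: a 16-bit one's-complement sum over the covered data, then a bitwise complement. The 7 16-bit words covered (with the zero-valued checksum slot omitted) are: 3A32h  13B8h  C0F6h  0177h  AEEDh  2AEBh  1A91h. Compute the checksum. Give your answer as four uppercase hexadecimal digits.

FB3D

One's-complement addition (fold any carry out of bit 15 back into bit 0):
  0x3A32 + 0x13B8 = 0x04DEA
  0x4DEA + 0xC0F6 = 0x10EE0 → wrap carry → 0x0EE1
  0x0EE1 + 0x0177 = 0x01058
  0x1058 + 0xAEED = 0x0BF45
  0xBF45 + 0x2AEB = 0x0EA30
  0xEA30 + 0x1A91 = 0x104C1 → wrap carry → 0x04C2
One's-complement sum = 0x04C2.
Checksum = ~0x04C2 & 0xFFFF = 0xFB3D.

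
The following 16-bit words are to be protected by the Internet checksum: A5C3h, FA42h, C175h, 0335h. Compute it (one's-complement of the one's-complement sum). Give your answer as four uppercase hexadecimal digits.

One's-complement addition (fold any carry out of bit 15 back into bit 0):
  0xA5C3 + 0xFA42 = 0x1A005 → wrap carry → 0xA006
  0xA006 + 0xC175 = 0x1617B → wrap carry → 0x617C
  0x617C + 0x0335 = 0x064B1
One's-complement sum = 0x64B1.
Checksum = ~0x64B1 & 0xFFFF = 0x9B4E.

9B4E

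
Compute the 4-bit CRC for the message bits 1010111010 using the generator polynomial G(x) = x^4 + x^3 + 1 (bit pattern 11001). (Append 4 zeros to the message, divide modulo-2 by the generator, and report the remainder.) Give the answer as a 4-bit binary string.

Append 4 zeros: 10101110100000. Divide by 11001 (XOR where the leading bit is 1):
  pos 0: 10101 XOR 11001 = 01100
  pos 1: 11001 XOR 11001 = 00000
  pos 6: 10100 XOR 11001 = 01101
  pos 7: 11010 XOR 11001 = 00011
Remainder (last 4 bits) = 1100. This is the CRC / FCS.

1100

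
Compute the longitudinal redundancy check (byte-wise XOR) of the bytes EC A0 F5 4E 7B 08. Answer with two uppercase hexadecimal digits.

XOR the bytes together:
  start with 0xEC
  0xEC ⊕ 0xA0 = 0x4C
  0x4C ⊕ 0xF5 = 0xB9
  0xB9 ⊕ 0x4E = 0xF7
  0xF7 ⊕ 0x7B = 0x8C
  0x8C ⊕ 0x08 = 0x84

84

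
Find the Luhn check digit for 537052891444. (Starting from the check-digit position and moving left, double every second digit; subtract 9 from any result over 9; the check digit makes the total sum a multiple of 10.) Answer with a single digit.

5

Partial digits right→left: 4 4 4 1 9 8 2 5 0 7 3 5
Double every second digit counting from the check-digit position (so the 1st, 3rd, 5th, ... of the partial from the right).
  doubled (with −9 where >9): 8 8 9 4 0 6 → sum 35
  kept as-is: 4 1 8 5 7 5 → sum 30
Total = 35 + 30 = 65.
Check digit = (10 − (65 mod 10)) mod 10 = 5.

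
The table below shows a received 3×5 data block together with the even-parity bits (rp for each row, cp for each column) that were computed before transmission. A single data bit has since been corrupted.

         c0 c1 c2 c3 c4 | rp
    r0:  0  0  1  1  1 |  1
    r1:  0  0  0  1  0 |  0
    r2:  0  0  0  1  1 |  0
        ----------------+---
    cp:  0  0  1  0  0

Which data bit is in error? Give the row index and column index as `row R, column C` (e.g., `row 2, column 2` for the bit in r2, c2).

Recompute each row's even parity and compare to rp:
  r0: data parity 1, sent rp 1 → ok
  r1: data parity 1, sent rp 0 → mismatch
  r2: data parity 0, sent rp 0 → ok
Recompute each column's even parity and compare to cp:
  c0: data parity 0, sent cp 0 → ok
  c1: data parity 0, sent cp 0 → ok
  c2: data parity 1, sent cp 1 → ok
  c3: data parity 1, sent cp 0 → mismatch
  c4: data parity 0, sent cp 0 → ok
Exactly one row (r1) and one column (c3) fail → the flipped bit is at their intersection.

row 1, column 3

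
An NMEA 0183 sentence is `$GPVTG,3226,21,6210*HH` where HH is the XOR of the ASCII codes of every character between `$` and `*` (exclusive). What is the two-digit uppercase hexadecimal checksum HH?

7D

XOR the ASCII codes of the payload characters:
  'G' = 0x47 → acc = 0x47
  'P' = 0x50 → acc = 0x17
  'V' = 0x56 → acc = 0x41
  'T' = 0x54 → acc = 0x15
  'G' = 0x47 → acc = 0x52
  ',' = 0x2C → acc = 0x7E
  '3' = 0x33 → acc = 0x4D
  '2' = 0x32 → acc = 0x7F
  '2' = 0x32 → acc = 0x4D
  '6' = 0x36 → acc = 0x7B
  ',' = 0x2C → acc = 0x57
  '2' = 0x32 → acc = 0x65
  '1' = 0x31 → acc = 0x54
  ',' = 0x2C → acc = 0x78
  '6' = 0x36 → acc = 0x4E
  '2' = 0x32 → acc = 0x7C
  '1' = 0x31 → acc = 0x4D
  '0' = 0x30 → acc = 0x7D
Checksum = 0x7D.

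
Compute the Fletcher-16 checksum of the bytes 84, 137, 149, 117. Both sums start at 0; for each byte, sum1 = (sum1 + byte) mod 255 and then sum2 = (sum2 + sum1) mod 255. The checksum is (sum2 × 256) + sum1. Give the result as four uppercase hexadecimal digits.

Running sums (mod 255):
  after byte 0 (84): sum1=84, sum2=84
  after byte 1 (137): sum1=221, sum2=50
  after byte 2 (149): sum1=115, sum2=165
  after byte 3 (117): sum1=232, sum2=142
Checksum = sum2·256 + sum1 = 142·256 + 232 = 36584 = 0x8EE8.

8EE8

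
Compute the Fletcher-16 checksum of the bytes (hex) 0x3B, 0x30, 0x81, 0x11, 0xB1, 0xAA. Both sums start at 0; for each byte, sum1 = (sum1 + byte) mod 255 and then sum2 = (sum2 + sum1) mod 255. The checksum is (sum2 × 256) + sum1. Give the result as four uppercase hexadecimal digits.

9B5A

Running sums (mod 255):
  after byte 0 (0x3B): sum1=59, sum2=59
  after byte 1 (0x30): sum1=107, sum2=166
  after byte 2 (0x81): sum1=236, sum2=147
  after byte 3 (0x11): sum1=253, sum2=145
  after byte 4 (0xB1): sum1=175, sum2=65
  after byte 5 (0xAA): sum1=90, sum2=155
Checksum = sum2·256 + sum1 = 155·256 + 90 = 39770 = 0x9B5A.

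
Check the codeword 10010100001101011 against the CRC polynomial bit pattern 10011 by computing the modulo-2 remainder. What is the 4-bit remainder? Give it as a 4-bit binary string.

Modulo-2 division of 10010100001101011 by 10011:
  pos 0: 10010 XOR 10011 = 00001
  pos 4: 11000 XOR 10011 = 01011
  pos 5: 10110 XOR 10011 = 00101
  pos 7: 10111 XOR 10011 = 00100
  pos 9: 10001 XOR 10011 = 00010
  pos 12: 10011 XOR 10011 = 00000
Remainder = 0000 (zero — the frame passes the CRC check).

0000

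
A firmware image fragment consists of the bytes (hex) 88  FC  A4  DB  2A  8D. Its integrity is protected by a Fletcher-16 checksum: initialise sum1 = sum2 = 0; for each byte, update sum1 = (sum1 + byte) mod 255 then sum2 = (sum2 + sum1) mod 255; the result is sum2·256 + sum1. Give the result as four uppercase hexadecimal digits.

2CBD

Running sums (mod 255):
  after byte 0 (88): sum1=136, sum2=136
  after byte 1 (FC): sum1=133, sum2=14
  after byte 2 (A4): sum1=42, sum2=56
  after byte 3 (DB): sum1=6, sum2=62
  after byte 4 (2A): sum1=48, sum2=110
  after byte 5 (8D): sum1=189, sum2=44
Checksum = sum2·256 + sum1 = 44·256 + 189 = 11453 = 0x2CBD.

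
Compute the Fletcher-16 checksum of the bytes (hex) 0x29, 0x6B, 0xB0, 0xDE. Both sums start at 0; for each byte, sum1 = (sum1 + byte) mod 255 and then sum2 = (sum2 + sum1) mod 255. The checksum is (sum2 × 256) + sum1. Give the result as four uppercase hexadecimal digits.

Running sums (mod 255):
  after byte 0 (0x29): sum1=41, sum2=41
  after byte 1 (0x6B): sum1=148, sum2=189
  after byte 2 (0xB0): sum1=69, sum2=3
  after byte 3 (0xDE): sum1=36, sum2=39
Checksum = sum2·256 + sum1 = 39·256 + 36 = 10020 = 0x2724.

2724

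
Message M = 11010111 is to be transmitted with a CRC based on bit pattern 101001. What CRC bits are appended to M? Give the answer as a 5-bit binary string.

Append 5 zeros: 1101011100000. Divide by 101001 (XOR where the leading bit is 1):
  pos 0: 110101 XOR 101001 = 011100
  pos 1: 111001 XOR 101001 = 010000
  pos 2: 100001 XOR 101001 = 001000
  pos 4: 100000 XOR 101001 = 001001
  pos 6: 100100 XOR 101001 = 001101
Remainder (last 5 bits) = 11010. This is the CRC / FCS.

11010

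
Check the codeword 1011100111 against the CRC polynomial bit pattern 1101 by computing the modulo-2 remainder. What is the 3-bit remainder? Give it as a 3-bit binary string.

Modulo-2 division of 1011100111 by 1101:
  pos 0: 1011 XOR 1101 = 0110
  pos 1: 1101 XOR 1101 = 0000
Remainder = 111 (nonzero — an error is detected).

111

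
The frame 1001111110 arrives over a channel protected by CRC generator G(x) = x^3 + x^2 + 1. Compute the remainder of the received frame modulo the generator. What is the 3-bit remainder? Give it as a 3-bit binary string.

101

Modulo-2 division of 1001111110 by 1101:
  pos 0: 1001 XOR 1101 = 0100
  pos 1: 1001 XOR 1101 = 0100
  pos 2: 1001 XOR 1101 = 0100
  pos 3: 1001 XOR 1101 = 0100
  pos 4: 1001 XOR 1101 = 0100
  pos 5: 1001 XOR 1101 = 0100
  pos 6: 1000 XOR 1101 = 0101
Remainder = 101 (nonzero — an error is detected).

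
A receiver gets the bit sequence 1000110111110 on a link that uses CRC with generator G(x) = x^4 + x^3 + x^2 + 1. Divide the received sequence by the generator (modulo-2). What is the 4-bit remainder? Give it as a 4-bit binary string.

Modulo-2 division of 1000110111110 by 11101:
  pos 0: 10001 XOR 11101 = 01100
  pos 1: 11001 XOR 11101 = 00100
  pos 3: 10001 XOR 11101 = 01100
  pos 4: 11001 XOR 11101 = 00100
  pos 6: 10011 XOR 11101 = 01110
  pos 7: 11101 XOR 11101 = 00000
Remainder = 0000 (zero — the frame passes the CRC check).

0000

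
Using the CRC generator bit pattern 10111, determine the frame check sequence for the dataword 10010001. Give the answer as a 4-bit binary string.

Append 4 zeros: 100100010000. Divide by 10111 (XOR where the leading bit is 1):
  pos 0: 10010 XOR 10111 = 00101
  pos 2: 10100 XOR 10111 = 00011
  pos 5: 11100 XOR 10111 = 01011
  pos 6: 10110 XOR 10111 = 00001
Remainder (last 4 bits) = 0010. This is the CRC / FCS.

0010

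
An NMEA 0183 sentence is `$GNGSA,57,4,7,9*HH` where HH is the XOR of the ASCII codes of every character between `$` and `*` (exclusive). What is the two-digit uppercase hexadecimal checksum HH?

64

XOR the ASCII codes of the payload characters:
  'G' = 0x47 → acc = 0x47
  'N' = 0x4E → acc = 0x09
  'G' = 0x47 → acc = 0x4E
  'S' = 0x53 → acc = 0x1D
  'A' = 0x41 → acc = 0x5C
  ',' = 0x2C → acc = 0x70
  '5' = 0x35 → acc = 0x45
  '7' = 0x37 → acc = 0x72
  ',' = 0x2C → acc = 0x5E
  '4' = 0x34 → acc = 0x6A
  ',' = 0x2C → acc = 0x46
  '7' = 0x37 → acc = 0x71
  ',' = 0x2C → acc = 0x5D
  '9' = 0x39 → acc = 0x64
Checksum = 0x64.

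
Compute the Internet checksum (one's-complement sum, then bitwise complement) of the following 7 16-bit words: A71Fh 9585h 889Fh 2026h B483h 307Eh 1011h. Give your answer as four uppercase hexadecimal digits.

One's-complement addition (fold any carry out of bit 15 back into bit 0):
  0xA71F + 0x9585 = 0x13CA4 → wrap carry → 0x3CA5
  0x3CA5 + 0x889F = 0x0C544
  0xC544 + 0x2026 = 0x0E56A
  0xE56A + 0xB483 = 0x199ED → wrap carry → 0x99EE
  0x99EE + 0x307E = 0x0CA6C
  0xCA6C + 0x1011 = 0x0DA7D
One's-complement sum = 0xDA7D.
Checksum = ~0xDA7D & 0xFFFF = 0x2582.

2582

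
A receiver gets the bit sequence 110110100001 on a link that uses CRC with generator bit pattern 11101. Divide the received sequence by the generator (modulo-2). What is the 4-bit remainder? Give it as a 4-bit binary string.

Modulo-2 division of 110110100001 by 11101:
  pos 0: 11011 XOR 11101 = 00110
  pos 2: 11001 XOR 11101 = 00100
  pos 4: 10000 XOR 11101 = 01101
  pos 5: 11010 XOR 11101 = 00111
  pos 7: 11101 XOR 11101 = 00000
Remainder = 0000 (zero — the frame passes the CRC check).

0000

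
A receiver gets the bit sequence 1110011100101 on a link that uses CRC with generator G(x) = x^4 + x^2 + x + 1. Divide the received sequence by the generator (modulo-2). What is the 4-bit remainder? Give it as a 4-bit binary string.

0000

Modulo-2 division of 1110011100101 by 10111:
  pos 0: 11100 XOR 10111 = 01011
  pos 1: 10111 XOR 10111 = 00000
  pos 6: 11001 XOR 10111 = 01110
  pos 7: 11100 XOR 10111 = 01011
  pos 8: 10111 XOR 10111 = 00000
Remainder = 0000 (zero — the frame passes the CRC check).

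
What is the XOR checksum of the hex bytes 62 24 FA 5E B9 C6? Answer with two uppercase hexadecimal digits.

XOR the bytes together:
  start with 0x62
  0x62 ⊕ 0x24 = 0x46
  0x46 ⊕ 0xFA = 0xBC
  0xBC ⊕ 0x5E = 0xE2
  0xE2 ⊕ 0xB9 = 0x5B
  0x5B ⊕ 0xC6 = 0x9D

9D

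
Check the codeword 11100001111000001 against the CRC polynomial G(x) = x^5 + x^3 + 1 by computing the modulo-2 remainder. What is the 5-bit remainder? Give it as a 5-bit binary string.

Modulo-2 division of 11100001111000001 by 101001:
  pos 0: 111000 XOR 101001 = 010001
  pos 1: 100010 XOR 101001 = 001011
  pos 3: 101111 XOR 101001 = 000110
  pos 6: 110110 XOR 101001 = 011111
  pos 7: 111110 XOR 101001 = 010111
  pos 8: 101110 XOR 101001 = 000111
  pos 11: 111001 XOR 101001 = 010000
Remainder = 10000 (nonzero — an error is detected).

10000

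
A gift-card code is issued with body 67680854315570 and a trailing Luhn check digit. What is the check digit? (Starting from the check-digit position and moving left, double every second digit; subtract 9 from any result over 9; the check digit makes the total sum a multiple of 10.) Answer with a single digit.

Partial digits right→left: 0 7 5 5 1 3 4 5 8 0 8 6 7 6
Double every second digit counting from the check-digit position (so the 1st, 3rd, 5th, ... of the partial from the right).
  doubled (with −9 where >9): 0 1 2 8 7 7 5 → sum 30
  kept as-is: 7 5 3 5 0 6 6 → sum 32
Total = 30 + 32 = 62.
Check digit = (10 − (62 mod 10)) mod 10 = 8.

8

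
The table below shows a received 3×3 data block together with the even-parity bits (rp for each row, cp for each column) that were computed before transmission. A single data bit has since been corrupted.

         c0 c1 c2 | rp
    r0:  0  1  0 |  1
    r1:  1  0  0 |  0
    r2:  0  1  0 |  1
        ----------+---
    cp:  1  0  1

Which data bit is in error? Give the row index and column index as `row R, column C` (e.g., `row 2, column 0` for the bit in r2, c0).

row 1, column 2

Recompute each row's even parity and compare to rp:
  r0: data parity 1, sent rp 1 → ok
  r1: data parity 1, sent rp 0 → mismatch
  r2: data parity 1, sent rp 1 → ok
Recompute each column's even parity and compare to cp:
  c0: data parity 1, sent cp 1 → ok
  c1: data parity 0, sent cp 0 → ok
  c2: data parity 0, sent cp 1 → mismatch
Exactly one row (r1) and one column (c2) fail → the flipped bit is at their intersection.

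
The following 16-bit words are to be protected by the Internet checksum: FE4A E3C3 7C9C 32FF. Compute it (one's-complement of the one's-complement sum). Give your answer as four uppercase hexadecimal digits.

One's-complement addition (fold any carry out of bit 15 back into bit 0):
  0xFE4A + 0xE3C3 = 0x1E20D → wrap carry → 0xE20E
  0xE20E + 0x7C9C = 0x15EAA → wrap carry → 0x5EAB
  0x5EAB + 0x32FF = 0x091AA
One's-complement sum = 0x91AA.
Checksum = ~0x91AA & 0xFFFF = 0x6E55.

6E55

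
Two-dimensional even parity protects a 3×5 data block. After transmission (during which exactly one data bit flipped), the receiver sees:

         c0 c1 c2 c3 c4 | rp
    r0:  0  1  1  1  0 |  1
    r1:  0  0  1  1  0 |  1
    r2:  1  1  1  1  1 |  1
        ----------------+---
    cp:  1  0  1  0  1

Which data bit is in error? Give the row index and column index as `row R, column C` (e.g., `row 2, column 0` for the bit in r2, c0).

Recompute each row's even parity and compare to rp:
  r0: data parity 1, sent rp 1 → ok
  r1: data parity 0, sent rp 1 → mismatch
  r2: data parity 1, sent rp 1 → ok
Recompute each column's even parity and compare to cp:
  c0: data parity 1, sent cp 1 → ok
  c1: data parity 0, sent cp 0 → ok
  c2: data parity 1, sent cp 1 → ok
  c3: data parity 1, sent cp 0 → mismatch
  c4: data parity 1, sent cp 1 → ok
Exactly one row (r1) and one column (c3) fail → the flipped bit is at their intersection.

row 1, column 3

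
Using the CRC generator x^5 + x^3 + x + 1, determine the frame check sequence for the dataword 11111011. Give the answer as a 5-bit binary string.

Append 5 zeros: 1111101100000. Divide by 101011 (XOR where the leading bit is 1):
  pos 0: 111110 XOR 101011 = 010101
  pos 1: 101011 XOR 101011 = 000000
  pos 7: 100000 XOR 101011 = 001011
Remainder (last 5 bits) = 01011. This is the CRC / FCS.

01011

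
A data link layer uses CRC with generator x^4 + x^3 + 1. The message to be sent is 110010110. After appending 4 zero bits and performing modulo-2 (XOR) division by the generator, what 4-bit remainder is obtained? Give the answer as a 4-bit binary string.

Append 4 zeros: 1100101100000. Divide by 11001 (XOR where the leading bit is 1):
  pos 0: 11001 XOR 11001 = 00000
  pos 6: 11000 XOR 11001 = 00001
Remainder (last 4 bits) = 0100. This is the CRC / FCS.

0100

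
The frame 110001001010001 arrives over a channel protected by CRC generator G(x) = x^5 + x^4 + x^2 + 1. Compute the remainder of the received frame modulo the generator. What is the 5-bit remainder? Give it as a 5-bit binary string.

00000

Modulo-2 division of 110001001010001 by 110101:
  pos 0: 110001 XOR 110101 = 000100
  pos 3: 100001 XOR 110101 = 010100
  pos 4: 101000 XOR 110101 = 011101
  pos 5: 111011 XOR 110101 = 001110
  pos 7: 111000 XOR 110101 = 001101
  pos 9: 110101 XOR 110101 = 000000
Remainder = 00000 (zero — the frame passes the CRC check).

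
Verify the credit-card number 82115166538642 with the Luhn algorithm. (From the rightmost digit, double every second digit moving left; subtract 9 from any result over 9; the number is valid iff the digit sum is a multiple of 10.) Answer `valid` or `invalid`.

From the right, keep odd positions and double even positions (subtract 9 from any doubled value over 9):
  doubled (positions 2,4,...): 8 7 1 3 1 2 7 → sum 29
  kept (positions 1,3,...): 2 6 3 6 1 1 2 → sum 21
Total = 50.
50 mod 10 = 0, so the number is valid.

valid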